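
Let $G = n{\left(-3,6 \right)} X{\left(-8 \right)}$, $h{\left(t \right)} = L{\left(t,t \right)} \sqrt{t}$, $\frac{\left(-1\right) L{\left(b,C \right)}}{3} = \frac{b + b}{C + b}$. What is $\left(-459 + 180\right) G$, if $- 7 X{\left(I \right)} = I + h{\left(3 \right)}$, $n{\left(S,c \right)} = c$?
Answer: $- \frac{13392}{7} - \frac{5022 \sqrt{3}}{7} \approx -3155.8$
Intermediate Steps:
$L{\left(b,C \right)} = - \frac{6 b}{C + b}$ ($L{\left(b,C \right)} = - 3 \frac{b + b}{C + b} = - 3 \frac{2 b}{C + b} = - \frac{6 b}{C + b}$)
$h{\left(t \right)} = - 3 \sqrt{t}$ ($h{\left(t \right)} = - \frac{6 t}{t + t} \sqrt{t} = - \frac{6 t}{2 t} \sqrt{t} = - 6 t \frac{1}{2 t} \sqrt{t} = - 3 \sqrt{t}$)
$X{\left(I \right)} = - \frac{I}{7} + \frac{3 \sqrt{3}}{7}$ ($X{\left(I \right)} = - \frac{I - 3 \sqrt{3}}{7} = - \frac{I}{7} + \frac{3 \sqrt{3}}{7}$)
$G = \frac{48}{7} + \frac{18 \sqrt{3}}{7}$ ($G = 6 \left(\left(- \frac{1}{7}\right) \left(-8\right) + \frac{3 \sqrt{3}}{7}\right) = 6 \left(\frac{8}{7} + \frac{3 \sqrt{3}}{7}\right) = \frac{48}{7} + \frac{18 \sqrt{3}}{7} \approx 11.311$)
$\left(-459 + 180\right) G = \left(-459 + 180\right) \left(\frac{48}{7} + \frac{18 \sqrt{3}}{7}\right) = - 279 \left(\frac{48}{7} + \frac{18 \sqrt{3}}{7}\right) = - \frac{13392}{7} - \frac{5022 \sqrt{3}}{7}$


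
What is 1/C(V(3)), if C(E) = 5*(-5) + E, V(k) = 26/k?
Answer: -3/49 ≈ -0.061224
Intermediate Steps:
C(E) = -25 + E
1/C(V(3)) = 1/(-25 + 26/3) = 1/(-49/3) = -3/49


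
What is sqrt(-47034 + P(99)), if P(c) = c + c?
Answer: 6*I*sqrt(1301) ≈ 216.42*I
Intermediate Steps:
P(c) = 2*c
sqrt(-47034 + P(99)) = sqrt(-47034 + 2*99) = sqrt(-47034 + 198) = sqrt(-46836) = 6*I*sqrt(1301)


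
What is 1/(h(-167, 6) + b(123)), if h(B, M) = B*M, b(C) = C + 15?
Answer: -1/864 ≈ -0.0011574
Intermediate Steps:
b(C) = 15 + C
1/(h(-167, 6) + b(123)) = 1/(-167*6 + (15 + 123)) = 1/(-1002 + 138) = 1/(-864) = -1/864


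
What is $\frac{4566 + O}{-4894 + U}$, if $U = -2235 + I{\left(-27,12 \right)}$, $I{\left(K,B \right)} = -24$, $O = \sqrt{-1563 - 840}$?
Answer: $- \frac{4566}{7153} - \frac{3 i \sqrt{267}}{7153} \approx -0.63833 - 0.0068531 i$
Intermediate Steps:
$O = 3 i \sqrt{267}$ ($O = \sqrt{-2403} = 3 i \sqrt{267} \approx 49.02 i$)
$U = -2259$ ($U = -2235 - 24 = -2259$)
$\frac{4566 + O}{-4894 + U} = \frac{4566 + 3 i \sqrt{267}}{-4894 - 2259} = \frac{4566 + 3 i \sqrt{267}}{-7153} = \left(4566 + 3 i \sqrt{267}\right) \left(- \frac{1}{7153}\right) = - \frac{4566}{7153} - \frac{3 i \sqrt{267}}{7153}$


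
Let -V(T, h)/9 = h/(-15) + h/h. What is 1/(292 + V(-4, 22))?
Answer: 5/1481 ≈ 0.0033761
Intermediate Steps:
V(T, h) = -9 + 3*h/5 (V(T, h) = -9*(h/(-15) + h/h) = -9*(h*(-1/15) + 1) = -9*(-h/15 + 1) = -9*(1 - h/15) = -9 + 3*h/5)
1/(292 + V(-4, 22)) = 1/(292 + (-9 + (⅗)*22)) = 1/(292 + (-9 + 66/5)) = 1/(292 + 21/5) = 1/(1481/5) = 5/1481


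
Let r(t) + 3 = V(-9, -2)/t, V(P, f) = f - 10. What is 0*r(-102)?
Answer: 0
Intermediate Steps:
V(P, f) = -10 + f
r(t) = -3 - 12/t (r(t) = -3 + (-10 - 2)/t = -3 - 12/t)
0*r(-102) = 0*(-3 - 12/(-102)) = 0*(-3 - 12*(-1/102)) = 0*(-3 + 2/17) = 0*(-49/17) = 0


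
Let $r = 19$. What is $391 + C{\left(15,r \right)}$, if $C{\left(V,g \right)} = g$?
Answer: $410$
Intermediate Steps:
$391 + C{\left(15,r \right)} = 391 + 19 = 410$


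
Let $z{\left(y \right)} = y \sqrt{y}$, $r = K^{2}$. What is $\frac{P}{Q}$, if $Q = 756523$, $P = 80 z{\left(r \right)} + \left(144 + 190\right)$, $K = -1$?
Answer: $\frac{414}{756523} \approx 0.00054724$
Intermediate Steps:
$r = 1$ ($r = \left(-1\right)^{2} = 1$)
$z{\left(y \right)} = y^{\frac{3}{2}}$
$P = 414$ ($P = 80 \cdot 1^{\frac{3}{2}} + \left(144 + 190\right) = 80 \cdot 1 + 334 = 80 + 334 = 414$)
$\frac{P}{Q} = \frac{414}{756523}$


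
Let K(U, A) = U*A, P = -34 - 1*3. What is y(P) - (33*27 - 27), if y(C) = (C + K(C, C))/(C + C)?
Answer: -882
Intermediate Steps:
P = -37 (P = -34 - 3 = -37)
K(U, A) = A*U
y(C) = (C + C**2)/(2*C) (y(C) = (C + C*C)/(C + C) = (C + C**2)/((2*C)) = (C + C**2)*(1/(2*C)) = (C + C**2)/(2*C))
y(P) - (33*27 - 27) = (1/2 + (1/2)*(-37)) - (33*27 - 27) = (1/2 - 37/2) - (891 - 27) = -18 - 1*864 = -18 - 864 = -882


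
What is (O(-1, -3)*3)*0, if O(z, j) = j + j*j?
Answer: 0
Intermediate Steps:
O(z, j) = j + j**2
(O(-1, -3)*3)*0 = (-3*(1 - 3)*3)*0 = (-3*(-2)*3)*0 = (6*3)*0 = 18*0 = 0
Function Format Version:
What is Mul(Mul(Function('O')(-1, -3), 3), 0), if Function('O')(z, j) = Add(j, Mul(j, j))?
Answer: 0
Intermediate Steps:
Function('O')(z, j) = Add(j, Pow(j, 2))
Mul(Mul(Function('O')(-1, -3), 3), 0) = Mul(Mul(Mul(-3, Add(1, -3)), 3), 0) = Mul(Mul(Mul(-3, -2), 3), 0) = Mul(Mul(6, 3), 0) = Mul(18, 0) = 0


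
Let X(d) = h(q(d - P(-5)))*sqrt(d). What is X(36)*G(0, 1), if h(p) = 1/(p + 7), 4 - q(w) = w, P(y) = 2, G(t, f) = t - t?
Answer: 0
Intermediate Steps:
G(t, f) = 0
q(w) = 4 - w
h(p) = 1/(7 + p)
X(d) = sqrt(d)/(13 - d) (X(d) = sqrt(d)/(7 + (4 - (d - 1*2))) = sqrt(d)/(7 + (4 - (d - 2))) = sqrt(d)/(7 + (4 - (-2 + d))) = sqrt(d)/(7 + (4 + (2 - d))) = sqrt(d)/(7 + (6 - d)) = sqrt(d)/(13 - d))
X(36)*G(0, 1) = -sqrt(36)/(-13 + 36)*0 = -1*6/23*0 = -1*6*1/23*0 = -6/23*0 = 0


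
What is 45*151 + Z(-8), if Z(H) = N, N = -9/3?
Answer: 6792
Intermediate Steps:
N = -3 (N = -9*⅓ = -3)
Z(H) = -3
45*151 + Z(-8) = 45*151 - 3 = 6795 - 3 = 6792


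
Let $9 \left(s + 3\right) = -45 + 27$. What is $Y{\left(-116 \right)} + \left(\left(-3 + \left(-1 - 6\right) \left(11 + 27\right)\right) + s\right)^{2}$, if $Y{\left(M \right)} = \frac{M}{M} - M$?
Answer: $75193$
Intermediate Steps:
$s = -5$ ($s = -3 + \frac{-45 + 27}{9} = -3 + \frac{1}{9} \left(-18\right) = -3 - 2 = -5$)
$Y{\left(M \right)} = 1 - M$
$Y{\left(-116 \right)} + \left(\left(-3 + \left(-1 - 6\right) \left(11 + 27\right)\right) + s\right)^{2} = \left(1 - -116\right) + \left(\left(-3 + \left(-1 - 6\right) \left(11 + 27\right)\right) - 5\right)^{2} = \left(1 + 116\right) + \left(\left(-3 - 266\right) - 5\right)^{2} = 117 + \left(\left(-3 - 266\right) - 5\right)^{2} = 117 + \left(-269 - 5\right)^{2} = 117 + \left(-274\right)^{2} = 117 + 75076 = 75193$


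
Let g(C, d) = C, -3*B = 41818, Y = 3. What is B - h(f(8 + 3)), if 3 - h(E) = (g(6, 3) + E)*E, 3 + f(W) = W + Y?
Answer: -41266/3 ≈ -13755.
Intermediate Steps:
B = -41818/3 (B = -1/3*41818 = -41818/3 ≈ -13939.)
f(W) = W (f(W) = -3 + (W + 3) = -3 + (3 + W) = W)
h(E) = 3 - E*(6 + E) (h(E) = 3 - (6 + E)*E = 3 - E*(6 + E))
B - h(f(8 + 3)) = -41818/3 - (3 - (8 + 3)**2 - 6*(8 + 3)) = -41818/3 - (3 - 1*11**2 - 6*11) = -41818/3 - (3 - 1*121 - 66) = -41818/3 - (3 - 121 - 66) = -41818/3 - 1*(-184) = -41818/3 + 184 = -41266/3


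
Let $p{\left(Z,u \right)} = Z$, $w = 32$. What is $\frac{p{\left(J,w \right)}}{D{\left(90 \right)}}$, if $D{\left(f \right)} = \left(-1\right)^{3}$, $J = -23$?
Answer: $23$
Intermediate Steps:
$D{\left(f \right)} = -1$
$\frac{p{\left(J,w \right)}}{D{\left(90 \right)}} = - \frac{23}{-1} = \left(-23\right) \left(-1\right) = 23$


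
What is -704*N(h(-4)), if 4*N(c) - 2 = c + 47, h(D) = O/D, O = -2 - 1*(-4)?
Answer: -8536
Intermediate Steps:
O = 2 (O = -2 + 4 = 2)
h(D) = 2/D
N(c) = 49/4 + c/4 (N(c) = ½ + (c + 47)/4 = ½ + (47 + c)/4 = ½ + (47/4 + c/4) = 49/4 + c/4)
-704*N(h(-4)) = -704*(49/4 + (2/(-4))/4) = -704*(49/4 + (2*(-¼))/4) = -704*(49/4 + (¼)*(-½)) = -704*(49/4 - ⅛) = -704*97/8 = -8536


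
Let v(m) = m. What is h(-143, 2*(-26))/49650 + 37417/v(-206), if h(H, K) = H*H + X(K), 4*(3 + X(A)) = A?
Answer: -154462071/852325 ≈ -181.22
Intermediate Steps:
X(A) = -3 + A/4
h(H, K) = -3 + H**2 + K/4 (h(H, K) = H*H + (-3 + K/4) = H**2 + (-3 + K/4) = -3 + H**2 + K/4)
h(-143, 2*(-26))/49650 + 37417/v(-206) = (-3 + (-143)**2 + (2*(-26))/4)/49650 + 37417/(-206) = (-3 + 20449 + (1/4)*(-52))*(1/49650) + 37417*(-1/206) = (-3 + 20449 - 13)*(1/49650) - 37417/206 = 20433*(1/49650) - 37417/206 = 6811/16550 - 37417/206 = -154462071/852325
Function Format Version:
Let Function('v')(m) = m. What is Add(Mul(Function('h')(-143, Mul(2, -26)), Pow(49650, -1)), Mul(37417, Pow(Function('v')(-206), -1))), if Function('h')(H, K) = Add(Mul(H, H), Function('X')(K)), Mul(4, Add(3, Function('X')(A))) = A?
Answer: Rational(-154462071, 852325) ≈ -181.22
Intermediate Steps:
Function('X')(A) = Add(-3, Mul(Rational(1, 4), A))
Function('h')(H, K) = Add(-3, Pow(H, 2), Mul(Rational(1, 4), K)) (Function('h')(H, K) = Add(Mul(H, H), Add(-3, Mul(Rational(1, 4), K))) = Add(Pow(H, 2), Add(-3, Mul(Rational(1, 4), K))) = Add(-3, Pow(H, 2), Mul(Rational(1, 4), K)))
Add(Mul(Function('h')(-143, Mul(2, -26)), Pow(49650, -1)), Mul(37417, Pow(Function('v')(-206), -1))) = Add(Mul(Add(-3, Pow(-143, 2), Mul(Rational(1, 4), Mul(2, -26))), Pow(49650, -1)), Mul(37417, Pow(-206, -1))) = Add(Mul(Add(-3, 20449, Mul(Rational(1, 4), -52)), Rational(1, 49650)), Mul(37417, Rational(-1, 206))) = Add(Mul(Add(-3, 20449, -13), Rational(1, 49650)), Rational(-37417, 206)) = Add(Mul(20433, Rational(1, 49650)), Rational(-37417, 206)) = Add(Rational(6811, 16550), Rational(-37417, 206)) = Rational(-154462071, 852325)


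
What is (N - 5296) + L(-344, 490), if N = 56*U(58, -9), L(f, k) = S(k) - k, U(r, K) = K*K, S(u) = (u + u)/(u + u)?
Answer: -1249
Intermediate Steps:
S(u) = 1 (S(u) = (2*u)/((2*u)) = (2*u)*(1/(2*u)) = 1)
U(r, K) = K²
L(f, k) = 1 - k
N = 4536 (N = 56*(-9)² = 56*81 = 4536)
(N - 5296) + L(-344, 490) = (4536 - 5296) + (1 - 1*490) = -760 + (1 - 490) = -760 - 489 = -1249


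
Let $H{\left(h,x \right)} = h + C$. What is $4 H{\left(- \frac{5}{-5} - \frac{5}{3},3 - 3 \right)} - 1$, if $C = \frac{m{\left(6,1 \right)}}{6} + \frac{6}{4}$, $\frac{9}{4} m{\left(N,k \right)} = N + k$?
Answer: $\frac{119}{27} \approx 4.4074$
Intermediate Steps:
$m{\left(N,k \right)} = \frac{4 N}{9} + \frac{4 k}{9}$ ($m{\left(N,k \right)} = \frac{4 \left(N + k\right)}{9} = \frac{4 N}{9} + \frac{4 k}{9}$)
$C = \frac{109}{54}$ ($C = \frac{\frac{4}{9} \cdot 6 + \frac{4}{9} \cdot 1}{6} + \frac{6}{4} = \left(\frac{8}{3} + \frac{4}{9}\right) \frac{1}{6} + 6 \cdot \frac{1}{4} = \frac{28}{9} \cdot \frac{1}{6} + \frac{3}{2} = \frac{14}{27} + \frac{3}{2} = \frac{109}{54} \approx 2.0185$)
$H{\left(h,x \right)} = \frac{109}{54} + h$ ($H{\left(h,x \right)} = h + \frac{109}{54} = \frac{109}{54} + h$)
$4 H{\left(- \frac{5}{-5} - \frac{5}{3},3 - 3 \right)} - 1 = 4 \left(\frac{109}{54} - \left(-1 + \frac{5}{3}\right)\right) - 1 = 4 \left(\frac{109}{54} - \frac{2}{3}\right) - 1 = 4 \cdot \frac{73}{54} - 1 = \frac{146}{27} - 1 = \frac{119}{27}$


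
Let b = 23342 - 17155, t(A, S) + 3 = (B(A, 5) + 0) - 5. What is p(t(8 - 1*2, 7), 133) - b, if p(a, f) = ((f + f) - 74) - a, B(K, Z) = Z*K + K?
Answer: -6023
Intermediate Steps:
B(K, Z) = K + K*Z (B(K, Z) = K*Z + K = K + K*Z)
t(A, S) = -8 + 6*A (t(A, S) = -3 + ((A*(1 + 5) + 0) - 5) = -3 + ((A*6 + 0) - 5) = -3 + ((6*A + 0) - 5) = -3 + (6*A - 5) = -3 + (-5 + 6*A) = -8 + 6*A)
p(a, f) = -74 - a + 2*f (p(a, f) = (2*f - 74) - a = (-74 + 2*f) - a = -74 - a + 2*f)
b = 6187
p(t(8 - 1*2, 7), 133) - b = (-74 - (-8 + 6*(8 - 1*2)) + 2*133) - 1*6187 = (-74 - (-8 + 6*(8 - 2)) + 266) - 6187 = (-74 - (-8 + 6*6) + 266) - 6187 = (-74 - (-8 + 36) + 266) - 6187 = (-74 - 1*28 + 266) - 6187 = (-74 - 28 + 266) - 6187 = 164 - 6187 = -6023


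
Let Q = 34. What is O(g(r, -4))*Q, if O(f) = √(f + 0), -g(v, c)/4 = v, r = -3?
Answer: 68*√3 ≈ 117.78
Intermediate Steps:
g(v, c) = -4*v
O(f) = √f
O(g(r, -4))*Q = √(-4*(-3))*34 = √12*34 = (2*√3)*34 = 68*√3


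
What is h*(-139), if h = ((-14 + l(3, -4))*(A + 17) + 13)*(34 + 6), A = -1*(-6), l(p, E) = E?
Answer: 2229560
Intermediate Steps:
A = 6
h = -16040 (h = ((-14 - 4)*(6 + 17) + 13)*(34 + 6) = (-18*23 + 13)*40 = (-414 + 13)*40 = -401*40 = -16040)
h*(-139) = -16040*(-139) = 2229560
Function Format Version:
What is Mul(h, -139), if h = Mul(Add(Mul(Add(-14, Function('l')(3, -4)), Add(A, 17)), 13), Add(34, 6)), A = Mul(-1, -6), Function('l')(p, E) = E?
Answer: 2229560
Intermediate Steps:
A = 6
h = -16040 (h = Mul(Add(Mul(Add(-14, -4), Add(6, 17)), 13), Add(34, 6)) = Mul(Add(Mul(-18, 23), 13), 40) = Mul(Add(-414, 13), 40) = Mul(-401, 40) = -16040)
Mul(h, -139) = Mul(-16040, -139) = 2229560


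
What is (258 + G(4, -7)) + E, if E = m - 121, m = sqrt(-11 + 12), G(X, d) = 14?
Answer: 152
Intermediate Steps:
m = 1 (m = sqrt(1) = 1)
E = -120 (E = 1 - 121 = -120)
(258 + G(4, -7)) + E = (258 + 14) - 120 = 272 - 120 = 152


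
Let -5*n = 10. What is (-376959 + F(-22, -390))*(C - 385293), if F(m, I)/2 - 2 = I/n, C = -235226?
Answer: 233665737235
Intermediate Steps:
n = -2 (n = -⅕*10 = -2)
F(m, I) = 4 - I (F(m, I) = 4 + 2*(I/(-2)) = 4 + 2*(I*(-½)) = 4 + 2*(-I/2) = 4 - I)
(-376959 + F(-22, -390))*(C - 385293) = (-376959 + (4 - 1*(-390)))*(-235226 - 385293) = (-376959 + (4 + 390))*(-620519) = (-376959 + 394)*(-620519) = -376565*(-620519) = 233665737235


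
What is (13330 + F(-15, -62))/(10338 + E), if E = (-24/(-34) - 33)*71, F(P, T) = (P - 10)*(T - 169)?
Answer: 324785/136767 ≈ 2.3747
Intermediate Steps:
F(P, T) = (-169 + T)*(-10 + P) (F(P, T) = (-10 + P)*(-169 + T) = (-169 + T)*(-10 + P))
E = -38979/17 (E = (-24*(-1/34) - 33)*71 = (12/17 - 33)*71 = -549/17*71 = -38979/17 ≈ -2292.9)
(13330 + F(-15, -62))/(10338 + E) = (13330 + (1690 - 169*(-15) - 10*(-62) - 15*(-62)))/(10338 - 38979/17) = (13330 + (1690 + 2535 + 620 + 930))/(136767/17) = (13330 + 5775)*(17/136767) = 19105*(17/136767) = 324785/136767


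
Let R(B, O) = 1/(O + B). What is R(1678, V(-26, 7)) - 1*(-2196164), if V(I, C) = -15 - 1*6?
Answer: 3639043749/1657 ≈ 2.1962e+6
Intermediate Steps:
V(I, C) = -21 (V(I, C) = -15 - 6 = -21)
R(B, O) = 1/(B + O)
R(1678, V(-26, 7)) - 1*(-2196164) = 1/(1678 - 21) - 1*(-2196164) = 1/1657 + 2196164 = 3639043749/1657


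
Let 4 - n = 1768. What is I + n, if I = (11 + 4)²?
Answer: -1539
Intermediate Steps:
n = -1764 (n = 4 - 1*1768 = 4 - 1768 = -1764)
I = 225 (I = 15² = 225)
I + n = 225 - 1764 = -1539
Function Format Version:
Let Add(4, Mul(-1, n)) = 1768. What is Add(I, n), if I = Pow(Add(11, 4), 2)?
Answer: -1539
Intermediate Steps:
n = -1764 (n = Add(4, Mul(-1, 1768)) = Add(4, -1768) = -1764)
I = 225 (I = Pow(15, 2) = 225)
Add(I, n) = Add(225, -1764) = -1539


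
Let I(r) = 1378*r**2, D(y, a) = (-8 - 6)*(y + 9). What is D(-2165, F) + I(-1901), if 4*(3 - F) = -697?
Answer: 4979847962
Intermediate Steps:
F = 709/4 (F = 3 - 1/4*(-697) = 3 + 697/4 = 709/4 ≈ 177.25)
D(y, a) = -126 - 14*y (D(y, a) = -14*(9 + y) = -126 - 14*y)
D(-2165, F) + I(-1901) = (-126 - 14*(-2165)) + 1378*(-1901)**2 = (-126 + 30310) + 1378*3613801 = 30184 + 4979817778 = 4979847962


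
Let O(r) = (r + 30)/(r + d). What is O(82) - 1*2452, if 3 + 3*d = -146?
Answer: -237508/97 ≈ -2448.5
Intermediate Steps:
d = -149/3 (d = -1 + (⅓)*(-146) = -1 - 146/3 = -149/3 ≈ -49.667)
O(r) = (30 + r)/(-149/3 + r) (O(r) = (r + 30)/(r - 149/3) = (30 + r)/(-149/3 + r))
O(82) - 1*2452 = 3*(30 + 82)/(-149 + 3*82) - 1*2452 = 3*112/(-149 + 246) - 2452 = 3*112/97 - 2452 = 3*(1/97)*112 - 2452 = 336/97 - 2452 = -237508/97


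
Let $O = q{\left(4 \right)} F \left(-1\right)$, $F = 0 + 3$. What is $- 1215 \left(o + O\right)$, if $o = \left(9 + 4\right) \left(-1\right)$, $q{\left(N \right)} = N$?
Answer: $30375$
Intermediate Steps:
$F = 3$
$o = -13$ ($o = 13 \left(-1\right) = -13$)
$O = -12$ ($O = 4 \cdot 3 \left(-1\right) = 12 \left(-1\right) = -12$)
$- 1215 \left(o + O\right) = - 1215 \left(-13 - 12\right) = \left(-1215\right) \left(-25\right) = 30375$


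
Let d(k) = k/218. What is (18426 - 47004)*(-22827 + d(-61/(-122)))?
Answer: 142212287019/218 ≈ 6.5235e+8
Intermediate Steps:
d(k) = k/218 (d(k) = k*(1/218) = k/218)
(18426 - 47004)*(-22827 + d(-61/(-122))) = (18426 - 47004)*(-22827 + (-61/(-122))/218) = -28578*(-22827 + (-61*(-1/122))/218) = -28578*(-22827 + (1/218)*(½)) = -28578*(-22827 + 1/436) = -28578*(-9952571/436) = 142212287019/218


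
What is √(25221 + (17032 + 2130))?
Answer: √44383 ≈ 210.67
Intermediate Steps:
√(25221 + (17032 + 2130)) = √(25221 + 19162) = √44383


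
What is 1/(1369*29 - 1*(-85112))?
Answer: 1/124813 ≈ 8.0120e-6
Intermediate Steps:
1/(1369*29 - 1*(-85112)) = 1/(39701 + 85112) = 1/124813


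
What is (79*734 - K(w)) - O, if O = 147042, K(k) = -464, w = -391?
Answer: -88592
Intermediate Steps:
(79*734 - K(w)) - O = (79*734 - 1*(-464)) - 1*147042 = (57986 + 464) - 147042 = 58450 - 147042 = -88592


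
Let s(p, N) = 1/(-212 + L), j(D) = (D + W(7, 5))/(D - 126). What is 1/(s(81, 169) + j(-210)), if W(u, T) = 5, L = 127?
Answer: 28560/17089 ≈ 1.6713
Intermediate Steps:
j(D) = (5 + D)/(-126 + D) (j(D) = (D + 5)/(D - 126) = (5 + D)/(-126 + D))
s(p, N) = -1/85 (s(p, N) = 1/(-212 + 127) = 1/(-85) = -1/85)
1/(s(81, 169) + j(-210)) = 1/(-1/85 + (5 - 210)/(-126 - 210)) = 1/(-1/85 - 205/(-336)) = 1/(-1/85 - 1/336*(-205)) = 1/(-1/85 + 205/336) = 1/(17089/28560) = 28560/17089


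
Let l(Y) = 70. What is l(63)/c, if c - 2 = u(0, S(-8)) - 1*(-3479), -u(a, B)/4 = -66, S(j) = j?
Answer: 2/107 ≈ 0.018692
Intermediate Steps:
u(a, B) = 264 (u(a, B) = -4*(-66) = 264)
c = 3745 (c = 2 + (264 - 1*(-3479)) = 2 + (264 + 3479) = 2 + 3743 = 3745)
l(63)/c = 70/3745 = 70*(1/3745) = 2/107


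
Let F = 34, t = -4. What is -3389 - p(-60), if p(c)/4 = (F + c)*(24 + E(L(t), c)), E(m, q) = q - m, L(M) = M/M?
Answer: -7237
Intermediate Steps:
L(M) = 1
p(c) = 4*(23 + c)*(34 + c) (p(c) = 4*((34 + c)*(24 + (c - 1*1))) = 4*((34 + c)*(24 + (c - 1))) = 4*((34 + c)*(24 + (-1 + c))) = 4*((34 + c)*(23 + c)) = 4*((23 + c)*(34 + c)) = 4*(23 + c)*(34 + c))
-3389 - p(-60) = -3389 - (3128 + 4*(-60)**2 + 228*(-60)) = -3389 - (3128 + 4*3600 - 13680) = -3389 - (3128 + 14400 - 13680) = -3389 - 1*3848 = -3389 - 3848 = -7237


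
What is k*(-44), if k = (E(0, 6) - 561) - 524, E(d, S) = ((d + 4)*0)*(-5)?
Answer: 47740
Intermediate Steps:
E(d, S) = 0 (E(d, S) = ((4 + d)*0)*(-5) = 0*(-5) = 0)
k = -1085 (k = (0 - 561) - 524 = -561 - 524 = -1085)
k*(-44) = -1085*(-44) = 47740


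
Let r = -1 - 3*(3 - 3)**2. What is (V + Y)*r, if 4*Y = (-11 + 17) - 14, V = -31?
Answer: 33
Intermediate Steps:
Y = -2 (Y = ((-11 + 17) - 14)/4 = (6 - 14)/4 = (1/4)*(-8) = -2)
r = -1 (r = -1 - 3*0**2 = -1 - 3*0 = -1 + 0 = -1)
(V + Y)*r = (-31 - 2)*(-1) = -33*(-1) = 33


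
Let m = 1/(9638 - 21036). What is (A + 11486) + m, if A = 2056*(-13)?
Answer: -173728317/11398 ≈ -15242.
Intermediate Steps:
m = -1/11398 (m = 1/(-11398) = -1/11398 ≈ -8.7735e-5)
A = -26728
(A + 11486) + m = (-26728 + 11486) - 1/11398 = -15242 - 1/11398 = -173728317/11398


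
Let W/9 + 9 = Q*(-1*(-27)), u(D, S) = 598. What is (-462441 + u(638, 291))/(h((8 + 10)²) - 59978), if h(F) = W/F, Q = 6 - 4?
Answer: 1847372/239907 ≈ 7.7004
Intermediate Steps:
Q = 2
W = 405 (W = -81 + 9*(2*(-1*(-27))) = -81 + 9*(2*27) = -81 + 9*54 = -81 + 486 = 405)
h(F) = 405/F
(-462441 + u(638, 291))/(h((8 + 10)²) - 59978) = (-462441 + 598)/(405/((8 + 10)²) - 59978) = -461843/(405/(18²) - 59978) = -461843/(405/324 - 59978) = -461843/(405*(1/324) - 59978) = -461843/(5/4 - 59978) = -461843/(-239907/4) = -461843*(-4/239907) = 1847372/239907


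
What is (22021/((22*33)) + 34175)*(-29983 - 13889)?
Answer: -181579415152/121 ≈ -1.5007e+9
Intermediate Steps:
(22021/((22*33)) + 34175)*(-29983 - 13889) = (22021/726 + 34175)*(-43872) = (24833071/726)*(-43872) = -181579415152/121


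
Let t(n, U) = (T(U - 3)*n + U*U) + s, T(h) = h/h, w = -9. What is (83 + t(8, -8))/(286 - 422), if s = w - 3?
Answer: -143/136 ≈ -1.0515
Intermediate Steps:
T(h) = 1
s = -12 (s = -9 - 3 = -12)
t(n, U) = -12 + n + U² (t(n, U) = (1*n + U*U) - 12 = (n + U²) - 12 = -12 + n + U²)
(83 + t(8, -8))/(286 - 422) = (83 + (-12 + 8 + (-8)²))/(286 - 422) = (83 + (-12 + 8 + 64))/(-136) = (83 + 60)*(-1/136) = 143*(-1/136) = -143/136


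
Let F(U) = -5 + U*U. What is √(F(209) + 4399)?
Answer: 5*√1923 ≈ 219.26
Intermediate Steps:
F(U) = -5 + U²
√(F(209) + 4399) = √((-5 + 209²) + 4399) = √((-5 + 43681) + 4399) = √(43676 + 4399) = √48075 = 5*√1923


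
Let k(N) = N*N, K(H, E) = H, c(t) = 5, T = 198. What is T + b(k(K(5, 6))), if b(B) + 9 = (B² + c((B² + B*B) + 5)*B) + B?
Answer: 964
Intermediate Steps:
k(N) = N²
b(B) = -9 + B² + 6*B (b(B) = -9 + ((B² + 5*B) + B) = -9 + (B² + 6*B) = -9 + B² + 6*B)
T + b(k(K(5, 6))) = 198 + (-9 + (5²)² + 6*5²) = 198 + (-9 + 25² + 6*25) = 198 + (-9 + 625 + 150) = 198 + 766 = 964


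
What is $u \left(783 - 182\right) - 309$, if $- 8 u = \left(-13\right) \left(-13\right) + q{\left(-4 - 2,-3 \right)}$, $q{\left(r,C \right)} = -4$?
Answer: $- \frac{101637}{8} \approx -12705.0$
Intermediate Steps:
$u = - \frac{165}{8}$ ($u = - \frac{\left(-13\right) \left(-13\right) - 4}{8} = - \frac{169 - 4}{8} = \left(- \frac{1}{8}\right) 165 = - \frac{165}{8} \approx -20.625$)
$u \left(783 - 182\right) - 309 = - \frac{165 \left(783 - 182\right)}{8} - 309 = \left(- \frac{165}{8}\right) 601 - 309 = - \frac{99165}{8} - 309 = - \frac{101637}{8}$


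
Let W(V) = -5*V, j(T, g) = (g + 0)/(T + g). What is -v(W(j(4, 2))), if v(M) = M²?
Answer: -25/9 ≈ -2.7778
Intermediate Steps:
j(T, g) = g/(T + g)
-v(W(j(4, 2))) = -(-10/(4 + 2))² = -(-10/6)² = -(-5*⅓)² = -(-5/3)² = -1*25/9 = -25/9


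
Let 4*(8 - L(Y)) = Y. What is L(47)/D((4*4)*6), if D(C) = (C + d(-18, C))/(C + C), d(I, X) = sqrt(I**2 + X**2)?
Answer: 640/3 - 40*sqrt(265)/3 ≈ -3.7176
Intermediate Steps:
L(Y) = 8 - Y/4
D(C) = (C + sqrt(324 + C**2))/(2*C) (D(C) = (C + sqrt((-18)**2 + C**2))/(C + C) = (C + sqrt(324 + C**2))/((2*C)) = (C + sqrt(324 + C**2))*(1/(2*C)) = (C + sqrt(324 + C**2))/(2*C))
L(47)/D((4*4)*6) = (8 - 1/4*47)/((((4*4)*6 + sqrt(324 + ((4*4)*6)**2))/(2*(((4*4)*6))))) = (8 - 47/4)/(((16*6 + sqrt(324 + (16*6)**2))/(2*((16*6))))) = -15*192/(96 + sqrt(324 + 96**2))/4 = -15*192/(96 + sqrt(324 + 9216))/4 = -15*192/(96 + sqrt(9540))/4 = -15*192/(96 + 6*sqrt(265))/4 = -15/(4*(1/2 + sqrt(265)/32))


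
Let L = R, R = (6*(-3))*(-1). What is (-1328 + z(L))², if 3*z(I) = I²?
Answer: 1488400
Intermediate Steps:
R = 18 (R = -18*(-1) = 18)
L = 18
z(I) = I²/3
(-1328 + z(L))² = (-1328 + (⅓)*18²)² = (-1328 + (⅓)*324)² = (-1328 + 108)² = (-1220)² = 1488400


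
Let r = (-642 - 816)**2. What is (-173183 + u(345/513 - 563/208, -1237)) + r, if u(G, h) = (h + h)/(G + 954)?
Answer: 66113365473307/33859519 ≈ 1.9526e+6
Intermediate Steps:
u(G, h) = 2*h/(954 + G) (u(G, h) = (2*h)/(954 + G) = 2*h/(954 + G))
r = 2125764 (r = (-1458)**2 = 2125764)
(-173183 + u(345/513 - 563/208, -1237)) + r = (-173183 + 2*(-1237)/(954 + (345/513 - 563/208))) + 2125764 = (-173183 + 2*(-1237)/(954 + (345*(1/513) - 563*1/208))) + 2125764 = (-173183 + 2*(-1237)/(954 + (115/171 - 563/208))) + 2125764 = (-173183 + 2*(-1237)/(954 - 72353/35568)) + 2125764 = (-173183 + 2*(-1237)/(33859519/35568)) + 2125764 = (-173183 + 2*(-1237)*(35568/33859519)) + 2125764 = (-173183 - 87995232/33859519) + 2125764 = -5863981074209/33859519 + 2125764 = 66113365473307/33859519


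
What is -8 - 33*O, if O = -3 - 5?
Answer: 256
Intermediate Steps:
O = -8
-8 - 33*O = -8 - 33*(-8) = -8 + 264 = 256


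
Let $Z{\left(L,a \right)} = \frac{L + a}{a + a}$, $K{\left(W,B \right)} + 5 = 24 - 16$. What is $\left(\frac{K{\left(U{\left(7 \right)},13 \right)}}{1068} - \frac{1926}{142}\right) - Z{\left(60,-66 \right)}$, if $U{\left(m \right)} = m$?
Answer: $- \frac{3782965}{278036} \approx -13.606$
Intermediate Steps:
$K{\left(W,B \right)} = 3$ ($K{\left(W,B \right)} = -5 + \left(24 - 16\right) = -5 + 8 = 3$)
$Z{\left(L,a \right)} = \frac{L + a}{2 a}$
$\left(\frac{K{\left(U{\left(7 \right)},13 \right)}}{1068} - \frac{1926}{142}\right) - Z{\left(60,-66 \right)} = \left(\frac{3}{1068} - \frac{1926}{142}\right) - \frac{60 - 66}{2 \left(-66\right)} = \left(3 \cdot \frac{1}{1068} - \frac{963}{71}\right) - \frac{1}{2} \left(- \frac{1}{66}\right) \left(-6\right) = \left(\frac{1}{356} - \frac{963}{71}\right) - \frac{1}{22} = - \frac{342757}{25276} - \frac{1}{22} = - \frac{3782965}{278036}$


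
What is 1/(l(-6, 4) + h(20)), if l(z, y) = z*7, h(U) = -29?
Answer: -1/71 ≈ -0.014085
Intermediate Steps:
l(z, y) = 7*z
1/(l(-6, 4) + h(20)) = 1/(7*(-6) - 29) = 1/(-42 - 29) = 1/(-71) = -1/71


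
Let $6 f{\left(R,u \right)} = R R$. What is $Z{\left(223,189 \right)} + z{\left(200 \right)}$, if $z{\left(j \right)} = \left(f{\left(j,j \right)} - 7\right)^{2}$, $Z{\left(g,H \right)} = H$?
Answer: $\frac{399162142}{9} \approx 4.4351 \cdot 10^{7}$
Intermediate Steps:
$f{\left(R,u \right)} = \frac{R^{2}}{6}$ ($f{\left(R,u \right)} = \frac{R R}{6} = \frac{R^{2}}{6}$)
$z{\left(j \right)} = \left(-7 + \frac{j^{2}}{6}\right)^{2}$ ($z{\left(j \right)} = \left(\frac{j^{2}}{6} - 7\right)^{2} = \left(-7 + \frac{j^{2}}{6}\right)^{2}$)
$Z{\left(223,189 \right)} + z{\left(200 \right)} = 189 + \frac{\left(-42 + 200^{2}\right)^{2}}{36} = 189 + \frac{\left(-42 + 40000\right)^{2}}{36} = 189 + \frac{39958^{2}}{36} = 189 + \frac{1}{36} \cdot 1596641764 = 189 + \frac{399160441}{9} = \frac{399162142}{9}$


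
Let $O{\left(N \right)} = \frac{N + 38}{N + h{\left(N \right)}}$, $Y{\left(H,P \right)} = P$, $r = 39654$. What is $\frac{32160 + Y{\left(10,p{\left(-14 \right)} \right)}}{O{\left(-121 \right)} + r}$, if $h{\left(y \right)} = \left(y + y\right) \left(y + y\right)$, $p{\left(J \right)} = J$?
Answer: $\frac{1878708678}{2317498639} \approx 0.81066$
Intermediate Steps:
$h{\left(y \right)} = 4 y^{2}$ ($h{\left(y \right)} = 2 y 2 y = 4 y^{2}$)
$O{\left(N \right)} = \frac{38 + N}{N + 4 N^{2}}$ ($O{\left(N \right)} = \frac{N + 38}{N + 4 N^{2}} = \frac{38 + N}{N + 4 N^{2}}$)
$\frac{32160 + Y{\left(10,p{\left(-14 \right)} \right)}}{O{\left(-121 \right)} + r} = \frac{32160 - 14}{\frac{38 - 121}{\left(-121\right) \left(1 + 4 \left(-121\right)\right)} + 39654} = \frac{32146}{\left(- \frac{1}{121}\right) \frac{1}{1 - 484} \left(-83\right) + 39654} = \frac{32146}{\left(- \frac{1}{121}\right) \frac{1}{-483} \left(-83\right) + 39654} = \frac{32146}{\left(- \frac{1}{121}\right) \left(- \frac{1}{483}\right) \left(-83\right) + 39654} = \frac{32146}{- \frac{83}{58443} + 39654} = \frac{32146}{\frac{2317498639}{58443}} = 32146 \cdot \frac{58443}{2317498639} = \frac{1878708678}{2317498639}$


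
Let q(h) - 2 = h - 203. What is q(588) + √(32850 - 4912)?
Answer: 387 + √27938 ≈ 554.15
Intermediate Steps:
q(h) = -201 + h (q(h) = 2 + (h - 203) = 2 + (-203 + h) = -201 + h)
q(588) + √(32850 - 4912) = (-201 + 588) + √(32850 - 4912) = 387 + √27938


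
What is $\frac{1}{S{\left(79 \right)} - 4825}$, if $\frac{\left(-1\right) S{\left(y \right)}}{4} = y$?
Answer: $- \frac{1}{5141} \approx -0.00019451$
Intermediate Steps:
$S{\left(y \right)} = - 4 y$
$\frac{1}{S{\left(79 \right)} - 4825} = \frac{1}{\left(-4\right) 79 - 4825} = \frac{1}{-316 - 4825} = \frac{1}{-5141} = - \frac{1}{5141}$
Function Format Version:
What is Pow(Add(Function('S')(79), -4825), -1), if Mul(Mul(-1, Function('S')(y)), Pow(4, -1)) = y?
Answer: Rational(-1, 5141) ≈ -0.00019451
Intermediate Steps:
Function('S')(y) = Mul(-4, y)
Pow(Add(Function('S')(79), -4825), -1) = Pow(Add(Mul(-4, 79), -4825), -1) = Pow(Add(-316, -4825), -1) = Pow(-5141, -1) = Rational(-1, 5141)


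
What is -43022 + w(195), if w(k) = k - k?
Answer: -43022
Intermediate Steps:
w(k) = 0
-43022 + w(195) = -43022 + 0 = -43022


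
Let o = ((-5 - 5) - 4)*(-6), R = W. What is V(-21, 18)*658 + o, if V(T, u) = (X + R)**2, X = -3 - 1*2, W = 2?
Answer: 6006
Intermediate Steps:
R = 2
X = -5 (X = -3 - 2 = -5)
o = 84 (o = (-10 - 4)*(-6) = -14*(-6) = 84)
V(T, u) = 9 (V(T, u) = (-5 + 2)**2 = (-3)**2 = 9)
V(-21, 18)*658 + o = 9*658 + 84 = 5922 + 84 = 6006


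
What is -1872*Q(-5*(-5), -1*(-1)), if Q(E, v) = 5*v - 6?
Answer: 1872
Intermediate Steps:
Q(E, v) = -6 + 5*v
-1872*Q(-5*(-5), -1*(-1)) = -1872*(-6 + 5*(-1*(-1))) = -1872*(-6 + 5*1) = -1872*(-6 + 5) = -1872*(-1) = 1872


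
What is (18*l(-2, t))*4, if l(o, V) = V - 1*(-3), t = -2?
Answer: 72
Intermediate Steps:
l(o, V) = 3 + V (l(o, V) = V + 3 = 3 + V)
(18*l(-2, t))*4 = (18*(3 - 2))*4 = (18*1)*4 = 18*4 = 72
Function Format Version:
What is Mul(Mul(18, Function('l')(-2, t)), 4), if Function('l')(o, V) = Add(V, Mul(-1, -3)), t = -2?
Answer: 72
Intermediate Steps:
Function('l')(o, V) = Add(3, V) (Function('l')(o, V) = Add(V, 3) = Add(3, V))
Mul(Mul(18, Function('l')(-2, t)), 4) = Mul(Mul(18, Add(3, -2)), 4) = Mul(Mul(18, 1), 4) = Mul(18, 4) = 72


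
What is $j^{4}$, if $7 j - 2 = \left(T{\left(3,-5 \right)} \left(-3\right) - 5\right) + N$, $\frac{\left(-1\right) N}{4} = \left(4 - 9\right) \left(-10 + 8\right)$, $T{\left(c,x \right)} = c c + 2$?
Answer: $\frac{33362176}{2401} \approx 13895.0$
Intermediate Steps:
$T{\left(c,x \right)} = 2 + c^{2}$ ($T{\left(c,x \right)} = c^{2} + 2 = 2 + c^{2}$)
$N = -40$ ($N = - 4 \left(4 - 9\right) \left(-10 + 8\right) = - 4 \left(\left(-5\right) \left(-2\right)\right) = \left(-4\right) 10 = -40$)
$j = - \frac{76}{7}$ ($j = \frac{2}{7} + \frac{\left(\left(2 + 3^{2}\right) \left(-3\right) - 5\right) - 40}{7} = \frac{2}{7} + \frac{\left(\left(2 + 9\right) \left(-3\right) - 5\right) - 40}{7} = \frac{2}{7} + \frac{\left(11 \left(-3\right) - 5\right) - 40}{7} = \frac{2}{7} + \frac{\left(-33 - 5\right) - 40}{7} = \frac{2}{7} + \frac{-38 - 40}{7} = \frac{2}{7} + \frac{1}{7} \left(-78\right) = \frac{2}{7} - \frac{78}{7} = - \frac{76}{7} \approx -10.857$)
$j^{4} = \left(- \frac{76}{7}\right)^{4} = \frac{33362176}{2401}$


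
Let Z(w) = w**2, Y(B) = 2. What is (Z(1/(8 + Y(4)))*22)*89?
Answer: 979/50 ≈ 19.580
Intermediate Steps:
(Z(1/(8 + Y(4)))*22)*89 = ((1/(8 + 2))**2*22)*89 = ((1/10)**2*22)*89 = ((1/100)*22)*89 = (11/50)*89 = 979/50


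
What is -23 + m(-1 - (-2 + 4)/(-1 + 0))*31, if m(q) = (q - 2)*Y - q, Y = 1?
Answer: -85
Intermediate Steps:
m(q) = -2 (m(q) = (q - 2)*1 - q = (-2 + q)*1 - q = (-2 + q) - q = -2)
-23 + m(-1 - (-2 + 4)/(-1 + 0))*31 = -23 - 2*31 = -23 - 62 = -85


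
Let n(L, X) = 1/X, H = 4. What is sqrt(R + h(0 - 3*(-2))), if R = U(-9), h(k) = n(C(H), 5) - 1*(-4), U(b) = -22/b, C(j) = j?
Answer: sqrt(1495)/15 ≈ 2.5777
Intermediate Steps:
h(k) = 21/5 (h(k) = 1/5 - 1*(-4) = 1/5 + 4 = 21/5)
R = 22/9 (R = -22/(-9) = -22*(-1/9) = 22/9 ≈ 2.4444)
sqrt(R + h(0 - 3*(-2))) = sqrt(22/9 + 21/5) = sqrt(299/45) = sqrt(1495)/15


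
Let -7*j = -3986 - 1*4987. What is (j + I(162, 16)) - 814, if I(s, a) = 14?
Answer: 3373/7 ≈ 481.86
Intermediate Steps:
j = 8973/7 (j = -(-3986 - 1*4987)/7 = -(-3986 - 4987)/7 = -⅐*(-8973) = 8973/7 ≈ 1281.9)
(j + I(162, 16)) - 814 = (8973/7 + 14) - 814 = 9071/7 - 814 = 3373/7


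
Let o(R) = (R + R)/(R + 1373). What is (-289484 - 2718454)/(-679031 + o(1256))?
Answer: 7907869002/1785169987 ≈ 4.4298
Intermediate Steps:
o(R) = 2*R/(1373 + R) (o(R) = (2*R)/(1373 + R) = 2*R/(1373 + R))
(-289484 - 2718454)/(-679031 + o(1256)) = (-289484 - 2718454)/(-679031 + 2*1256/(1373 + 1256)) = -3007938/(-679031 + 2*1256/2629) = -3007938/(-679031 + 2*1256*(1/2629)) = -3007938/(-679031 + 2512/2629) = -3007938/(-1785169987/2629) = -3007938*(-2629/1785169987) = 7907869002/1785169987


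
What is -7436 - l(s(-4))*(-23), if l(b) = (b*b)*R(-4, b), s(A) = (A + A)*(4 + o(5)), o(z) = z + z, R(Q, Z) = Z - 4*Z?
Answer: 96932596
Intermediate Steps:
R(Q, Z) = -3*Z
o(z) = 2*z
s(A) = 28*A (s(A) = (A + A)*(4 + 2*5) = (2*A)*(4 + 10) = (2*A)*14 = 28*A)
l(b) = -3*b³ (l(b) = (b*b)*(-3*b) = b²*(-3*b) = -3*b³)
-7436 - l(s(-4))*(-23) = -7436 - (-3*(28*(-4))³)*(-23) = -7436 - (-3*(-112)³)*(-23) = -7436 - (-3*(-1404928))*(-23) = -7436 - 4214784*(-23) = -7436 - 1*(-96940032) = -7436 + 96940032 = 96932596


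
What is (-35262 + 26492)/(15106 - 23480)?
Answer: 4385/4187 ≈ 1.0473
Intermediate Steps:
(-35262 + 26492)/(15106 - 23480) = -8770/(-8374) = -8770*(-1/8374) = 4385/4187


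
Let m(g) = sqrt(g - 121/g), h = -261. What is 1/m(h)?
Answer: -3*I*sqrt(4930)/3400 ≈ -0.061953*I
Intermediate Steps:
1/m(h) = 1/(sqrt(-261 - 121/(-261))) = 1/(sqrt(-261 - 121*(-1/261))) = 1/(sqrt(-261 + 121/261)) = 1/(sqrt(-68000/261)) = 1/(20*I*sqrt(4930)/87) = -3*I*sqrt(4930)/3400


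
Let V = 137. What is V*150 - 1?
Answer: 20549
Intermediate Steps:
V*150 - 1 = 137*150 - 1 = 20550 - 1 = 20549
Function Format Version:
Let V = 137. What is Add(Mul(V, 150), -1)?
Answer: 20549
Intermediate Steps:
Add(Mul(V, 150), -1) = Add(Mul(137, 150), -1) = Add(20550, -1) = 20549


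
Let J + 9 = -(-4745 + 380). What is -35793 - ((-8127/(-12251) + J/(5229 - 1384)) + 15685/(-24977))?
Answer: -42113412434317787/1176543957815 ≈ -35794.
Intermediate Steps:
J = 4356 (J = -9 - (-4745 + 380) = -9 - 1*(-4365) = -9 + 4365 = 4356)
-35793 - ((-8127/(-12251) + J/(5229 - 1384)) + 15685/(-24977)) = -35793 - ((-8127/(-12251) + 4356/(5229 - 1384)) + 15685/(-24977)) = -35793 - ((-8127*(-1/12251) + 4356/3845) + 15685*(-1/24977)) = -35793 - ((8127/12251 + 4356*(1/3845)) - 15685/24977) = -35793 - ((8127/12251 + 4356/3845) - 15685/24977) = -35793 - (84613671/47105095 - 15685/24977) = -35793 - 1*1374552245492/1176543957815 = -35793 - 1374552245492/1176543957815 = -42113412434317787/1176543957815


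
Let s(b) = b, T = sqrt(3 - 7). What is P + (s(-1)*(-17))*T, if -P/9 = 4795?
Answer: -43155 + 34*I ≈ -43155.0 + 34.0*I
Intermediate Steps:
T = 2*I (T = sqrt(-4) = 2*I ≈ 2.0*I)
P = -43155 (P = -9*4795 = -43155)
P + (s(-1)*(-17))*T = -43155 + (-1*(-17))*(2*I) = -43155 + 17*(2*I) = -43155 + 34*I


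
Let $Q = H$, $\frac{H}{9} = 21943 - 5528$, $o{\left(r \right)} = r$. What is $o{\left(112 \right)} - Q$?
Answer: $-147623$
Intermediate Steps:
$H = 147735$ ($H = 9 \left(21943 - 5528\right) = 9 \cdot 16415 = 147735$)
$Q = 147735$
$o{\left(112 \right)} - Q = 112 - 147735 = -147623$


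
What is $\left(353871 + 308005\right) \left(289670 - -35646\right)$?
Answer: $215318852816$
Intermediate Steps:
$\left(353871 + 308005\right) \left(289670 - -35646\right) = 661876 \left(289670 + \left(-168442 + 204088\right)\right) = 661876 \left(289670 + 35646\right) = 661876 \cdot 325316 = 215318852816$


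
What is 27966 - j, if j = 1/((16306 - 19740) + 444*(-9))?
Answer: 207787381/7430 ≈ 27966.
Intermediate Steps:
j = -1/7430 (j = 1/(-3434 - 3996) = 1/(-7430) = -1/7430 ≈ -0.00013459)
27966 - j = 27966 - 1*(-1/7430) = 27966 + 1/7430 = 207787381/7430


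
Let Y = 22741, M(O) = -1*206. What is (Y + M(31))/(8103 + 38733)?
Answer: 22535/46836 ≈ 0.48115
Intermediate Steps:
M(O) = -206
(Y + M(31))/(8103 + 38733) = (22741 - 206)/(8103 + 38733) = 22535/46836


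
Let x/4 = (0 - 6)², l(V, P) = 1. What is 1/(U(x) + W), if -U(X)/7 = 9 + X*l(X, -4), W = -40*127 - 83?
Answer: -1/6234 ≈ -0.00016041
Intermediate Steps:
x = 144 (x = 4*(0 - 6)² = 4*(-6)² = 4*36 = 144)
W = -5163 (W = -5080 - 83 = -5163)
U(X) = -63 - 7*X (U(X) = -7*(9 + X*1) = -7*(9 + X) = -63 - 7*X)
1/(U(x) + W) = 1/((-63 - 7*144) - 5163) = 1/((-63 - 1008) - 5163) = 1/(-1071 - 5163) = 1/(-6234) = -1/6234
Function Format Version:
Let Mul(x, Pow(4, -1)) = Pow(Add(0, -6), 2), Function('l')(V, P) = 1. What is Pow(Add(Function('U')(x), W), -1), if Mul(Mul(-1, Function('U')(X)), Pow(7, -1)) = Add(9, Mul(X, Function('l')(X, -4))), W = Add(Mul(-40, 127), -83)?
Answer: Rational(-1, 6234) ≈ -0.00016041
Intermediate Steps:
x = 144 (x = Mul(4, Pow(Add(0, -6), 2)) = Mul(4, Pow(-6, 2)) = Mul(4, 36) = 144)
W = -5163 (W = Add(-5080, -83) = -5163)
Function('U')(X) = Add(-63, Mul(-7, X)) (Function('U')(X) = Mul(-7, Add(9, Mul(X, 1))) = Mul(-7, Add(9, X)) = Add(-63, Mul(-7, X)))
Pow(Add(Function('U')(x), W), -1) = Pow(Add(Add(-63, Mul(-7, 144)), -5163), -1) = Pow(Add(Add(-63, -1008), -5163), -1) = Pow(Add(-1071, -5163), -1) = Pow(-6234, -1) = Rational(-1, 6234)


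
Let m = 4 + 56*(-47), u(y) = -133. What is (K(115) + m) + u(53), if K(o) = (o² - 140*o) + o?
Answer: -5521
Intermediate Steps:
K(o) = o² - 139*o
m = -2628 (m = 4 - 2632 = -2628)
(K(115) + m) + u(53) = (115*(-139 + 115) - 2628) - 133 = (115*(-24) - 2628) - 133 = (-2760 - 2628) - 133 = -5388 - 133 = -5521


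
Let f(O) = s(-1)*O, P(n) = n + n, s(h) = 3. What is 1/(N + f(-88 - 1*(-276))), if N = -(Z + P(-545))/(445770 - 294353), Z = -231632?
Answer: 21631/12233130 ≈ 0.0017682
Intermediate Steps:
P(n) = 2*n
N = 33246/21631 (N = -(-231632 + 2*(-545))/(445770 - 294353) = -(-231632 - 1090)/151417 = -(-232722)/151417 = -1*(-33246/21631) = 33246/21631 ≈ 1.5370)
f(O) = 3*O
1/(N + f(-88 - 1*(-276))) = 1/(33246/21631 + 3*(-88 - 1*(-276))) = 1/(33246/21631 + 3*(-88 + 276)) = 1/(33246/21631 + 3*188) = 1/(33246/21631 + 564) = 1/(12233130/21631) = 21631/12233130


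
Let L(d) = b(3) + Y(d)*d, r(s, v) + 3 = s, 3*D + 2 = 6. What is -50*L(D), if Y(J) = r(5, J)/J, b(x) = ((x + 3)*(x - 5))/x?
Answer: 100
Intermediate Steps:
D = 4/3 (D = -2/3 + (1/3)*6 = -2/3 + 2 = 4/3 ≈ 1.3333)
r(s, v) = -3 + s
b(x) = (-5 + x)*(3 + x)/x (b(x) = ((3 + x)*(-5 + x))/x = ((-5 + x)*(3 + x))/x = (-5 + x)*(3 + x)/x)
Y(J) = 2/J (Y(J) = (-3 + 5)/J = 2/J)
L(d) = -2 (L(d) = (-2 + 3 - 15/3) + (2/d)*d = (-2 + 3 - 15*1/3) + 2 = (-2 + 3 - 5) + 2 = -4 + 2 = -2)
-50*L(D) = -50*(-2) = 100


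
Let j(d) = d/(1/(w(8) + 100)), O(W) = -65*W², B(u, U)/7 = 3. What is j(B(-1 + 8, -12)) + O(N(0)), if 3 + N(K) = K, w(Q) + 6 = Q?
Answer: 1557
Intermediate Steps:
B(u, U) = 21 (B(u, U) = 7*3 = 21)
w(Q) = -6 + Q
N(K) = -3 + K
j(d) = 102*d (j(d) = d/(1/((-6 + 8) + 100)) = d/(1/(2 + 100)) = d/(1/102) = d*102 = 102*d)
j(B(-1 + 8, -12)) + O(N(0)) = 102*21 - 65*(-3 + 0)² = 2142 - 65*(-3)² = 2142 - 65*9 = 2142 - 585 = 1557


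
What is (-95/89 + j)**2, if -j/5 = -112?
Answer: 2474565025/7921 ≈ 3.1241e+5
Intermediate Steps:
j = 560 (j = -5*(-112) = 560)
(-95/89 + j)**2 = (-95/89 + 560)**2 = (49745/89)**2 = 2474565025/7921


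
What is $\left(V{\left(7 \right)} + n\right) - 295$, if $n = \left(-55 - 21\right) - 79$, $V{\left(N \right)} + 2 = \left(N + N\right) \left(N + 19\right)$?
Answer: $-88$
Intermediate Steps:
$V{\left(N \right)} = -2 + 2 N \left(19 + N\right)$ ($V{\left(N \right)} = -2 + \left(N + N\right) \left(N + 19\right) = -2 + 2 N \left(19 + N\right)$)
$n = -155$ ($n = \left(-55 - 21\right) - 79 = -76 - 79 = -155$)
$\left(V{\left(7 \right)} + n\right) - 295 = \left(\left(-2 + 2 \cdot 7^{2} + 38 \cdot 7\right) - 155\right) - 295 = \left(\left(-2 + 2 \cdot 49 + 266\right) - 155\right) - 295 = \left(\left(-2 + 98 + 266\right) - 155\right) - 295 = \left(362 - 155\right) - 295 = 207 - 295 = -88$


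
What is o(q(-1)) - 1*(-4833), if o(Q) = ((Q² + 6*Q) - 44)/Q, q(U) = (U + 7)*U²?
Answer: 14513/3 ≈ 4837.7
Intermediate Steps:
q(U) = U²*(7 + U) (q(U) = (7 + U)*U² = U²*(7 + U))
o(Q) = (-44 + Q² + 6*Q)/Q
o(q(-1)) - 1*(-4833) = (6 + (-1)²*(7 - 1) - 44/(7 - 1)) - 1*(-4833) = (6 + 1*6 - 44/(1*6)) + 4833 = (6 + 6 - 44/6) + 4833 = (6 + 6 - 44*⅙) + 4833 = (6 + 6 - 22/3) + 4833 = 14/3 + 4833 = 14513/3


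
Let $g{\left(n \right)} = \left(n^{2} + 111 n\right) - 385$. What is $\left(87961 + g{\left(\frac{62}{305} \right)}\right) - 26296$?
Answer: $\frac{5702674854}{93025} \approx 61303.0$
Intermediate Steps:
$g{\left(n \right)} = -385 + n^{2} + 111 n$
$\left(87961 + g{\left(\frac{62}{305} \right)}\right) - 26296 = \left(87961 + \left(-385 + \left(\frac{62}{305}\right)^{2} + 111 \cdot \frac{62}{305}\right)\right) - 26296 = \left(87961 + \left(-385 + \frac{3844}{93025} + \frac{6882}{305}\right)\right) - 26296 = \left(87961 - \frac{33711771}{93025}\right) - 26296 = \frac{8148860254}{93025} - 26296 = \frac{5702674854}{93025}$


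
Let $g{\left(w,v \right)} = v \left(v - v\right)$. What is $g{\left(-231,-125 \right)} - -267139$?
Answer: $267139$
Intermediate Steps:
$g{\left(w,v \right)} = 0$ ($g{\left(w,v \right)} = v 0 = 0$)
$g{\left(-231,-125 \right)} - -267139 = 0 - -267139 = 0 + 267139 = 267139$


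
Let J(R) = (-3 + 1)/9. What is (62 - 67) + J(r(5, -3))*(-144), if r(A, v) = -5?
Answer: 27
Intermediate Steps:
J(R) = -2/9 (J(R) = -2*⅑ = -2/9)
(62 - 67) + J(r(5, -3))*(-144) = (62 - 67) - 2/9*(-144) = -5 + 32 = 27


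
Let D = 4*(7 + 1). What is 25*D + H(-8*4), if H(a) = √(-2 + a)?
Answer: 800 + I*√34 ≈ 800.0 + 5.831*I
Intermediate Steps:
D = 32 (D = 4*8 = 32)
25*D + H(-8*4) = 25*32 + √(-2 - 8*4) = 800 + √(-2 - 32) = 800 + √(-34) = 800 + I*√34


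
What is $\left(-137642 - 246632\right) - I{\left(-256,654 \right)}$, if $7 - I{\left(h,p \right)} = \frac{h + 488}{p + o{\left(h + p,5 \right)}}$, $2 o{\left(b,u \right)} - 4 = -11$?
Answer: $- \frac{499949117}{1301} \approx -3.8428 \cdot 10^{5}$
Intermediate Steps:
$o{\left(b,u \right)} = - \frac{7}{2}$ ($o{\left(b,u \right)} = 2 + \frac{1}{2} \left(-11\right) = 2 - \frac{11}{2} = - \frac{7}{2}$)
$I{\left(h,p \right)} = 7 - \frac{488 + h}{- \frac{7}{2} + p}$ ($I{\left(h,p \right)} = 7 - \frac{h + 488}{p - \frac{7}{2}} = 7 - \frac{488 + h}{- \frac{7}{2} + p}$)
$\left(-137642 - 246632\right) - I{\left(-256,654 \right)} = \left(-137642 - 246632\right) - \frac{-1025 - -512 + 14 \cdot 654}{-7 + 2 \cdot 654} = -384274 - \frac{-1025 + 512 + 9156}{-7 + 1308} = -384274 - \frac{1}{1301} \cdot 8643 = -384274 - \frac{8643}{1301} = - \frac{499949117}{1301}$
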